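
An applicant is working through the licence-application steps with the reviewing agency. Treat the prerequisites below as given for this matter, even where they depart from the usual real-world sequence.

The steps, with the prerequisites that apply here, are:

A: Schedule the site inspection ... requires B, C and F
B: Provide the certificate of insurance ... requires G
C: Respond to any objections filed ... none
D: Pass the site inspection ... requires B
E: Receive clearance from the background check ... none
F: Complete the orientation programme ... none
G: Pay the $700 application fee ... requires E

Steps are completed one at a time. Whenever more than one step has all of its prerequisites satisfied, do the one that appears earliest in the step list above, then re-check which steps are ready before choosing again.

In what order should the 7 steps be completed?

C, E, F, G, B, A, D

Nothing is required for C, E and F. C is listed earlier → C first.
E and F are both available; E is listed earlier → E.
F and G are both available; F is listed earlier → F.
Next only G has its prerequisites met → G.
B is the only step now ready → B.
Now A and D have their prerequisites met. A is listed earlier, so A next.
Next only D has its prerequisites met → D.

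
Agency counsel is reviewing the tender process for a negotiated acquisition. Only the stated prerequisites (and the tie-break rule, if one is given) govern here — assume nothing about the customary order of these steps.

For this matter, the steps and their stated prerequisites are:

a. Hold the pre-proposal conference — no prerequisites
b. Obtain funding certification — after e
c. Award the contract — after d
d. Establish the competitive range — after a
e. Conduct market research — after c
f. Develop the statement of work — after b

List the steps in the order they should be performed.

a, d, c, e, b, f

Only a has no prerequisites, so it is first.
d is the only step now ready → d.
c needed d, now all done → c.
e needed c, now all done → e.
That leaves b as the only ready step → b.
Next only f has its prerequisites met → f.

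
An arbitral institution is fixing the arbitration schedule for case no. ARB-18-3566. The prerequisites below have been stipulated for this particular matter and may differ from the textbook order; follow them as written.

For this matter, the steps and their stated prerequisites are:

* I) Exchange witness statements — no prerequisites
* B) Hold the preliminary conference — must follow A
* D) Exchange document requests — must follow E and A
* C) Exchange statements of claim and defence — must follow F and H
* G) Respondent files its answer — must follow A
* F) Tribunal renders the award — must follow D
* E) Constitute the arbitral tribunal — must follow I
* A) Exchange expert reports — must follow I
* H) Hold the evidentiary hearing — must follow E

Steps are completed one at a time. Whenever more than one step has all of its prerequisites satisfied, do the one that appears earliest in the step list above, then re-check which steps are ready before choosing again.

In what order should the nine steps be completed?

Only I has no prerequisites, so it is first.
E and A are both available; E is listed earlier → E.
Now A and H have their prerequisites met. A is listed earlier, so A next.
Now B, D, G and H have their prerequisites met. B is listed earlier, so B next.
Now D, G and H have their prerequisites met. D is listed earlier, so D next.
Ready: G, F and H. G is listed earlier → G.
Now F and H have their prerequisites met. F is listed earlier, so F next.
That leaves H as the only ready step → H.
That leaves C as the only ready step → C.

I, E, A, B, D, G, F, H, C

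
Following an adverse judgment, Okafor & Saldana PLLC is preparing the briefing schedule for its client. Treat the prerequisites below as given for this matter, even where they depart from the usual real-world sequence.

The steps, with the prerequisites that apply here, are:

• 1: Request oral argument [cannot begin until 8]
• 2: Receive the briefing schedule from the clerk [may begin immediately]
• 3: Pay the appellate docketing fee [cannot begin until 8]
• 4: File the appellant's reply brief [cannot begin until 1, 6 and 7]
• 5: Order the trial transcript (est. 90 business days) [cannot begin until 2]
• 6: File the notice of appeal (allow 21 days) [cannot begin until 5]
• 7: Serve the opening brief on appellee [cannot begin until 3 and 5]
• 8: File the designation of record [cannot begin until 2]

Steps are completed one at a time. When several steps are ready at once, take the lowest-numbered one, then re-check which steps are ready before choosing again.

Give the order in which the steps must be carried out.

2, 5, 6, 8, 1, 3, 7, 4

2 has no prerequisites → 2 first.
5 and 8 are both available; 5 has the earlier label → 5.
6 now also ready, so the ready set is {6, 8}; 6 has the earlier label → 6.
8 needed 2, now all done → 8.
1 and 3 are both available; 1 has the earlier label → 1.
3 is the only step now ready → 3.
7 is the only step now ready → 7.
4 is the only step now ready → 4.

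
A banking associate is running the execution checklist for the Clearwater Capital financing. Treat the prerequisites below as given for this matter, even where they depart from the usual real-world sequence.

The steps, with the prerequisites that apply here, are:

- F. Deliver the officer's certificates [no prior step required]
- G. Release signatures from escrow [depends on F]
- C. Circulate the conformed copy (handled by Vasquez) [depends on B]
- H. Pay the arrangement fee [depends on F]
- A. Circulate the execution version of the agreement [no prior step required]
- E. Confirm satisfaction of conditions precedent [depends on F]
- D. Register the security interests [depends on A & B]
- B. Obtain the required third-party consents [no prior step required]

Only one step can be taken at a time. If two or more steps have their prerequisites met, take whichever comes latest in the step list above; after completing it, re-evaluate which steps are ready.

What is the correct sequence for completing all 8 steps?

B, A, D, C, F, E, H, G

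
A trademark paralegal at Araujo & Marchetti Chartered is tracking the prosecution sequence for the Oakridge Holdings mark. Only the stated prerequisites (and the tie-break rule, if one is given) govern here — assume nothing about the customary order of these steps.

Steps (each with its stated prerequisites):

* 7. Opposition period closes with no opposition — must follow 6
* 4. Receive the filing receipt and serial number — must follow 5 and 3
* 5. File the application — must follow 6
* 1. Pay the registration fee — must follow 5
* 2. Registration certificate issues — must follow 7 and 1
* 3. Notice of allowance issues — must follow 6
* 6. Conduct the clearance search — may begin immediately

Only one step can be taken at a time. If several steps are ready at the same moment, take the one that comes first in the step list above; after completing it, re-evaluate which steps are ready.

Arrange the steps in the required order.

6, 7, 5, 1, 2, 3, 4

Only 6 has no prerequisites, so it is first.
Now 7, 5 and 3 have their prerequisites met. 7 is listed earlier, so 7 next.
5 and 3 are both available; 5 is listed earlier → 5.
1 and 3 are both available; 1 is listed earlier → 1.
Now 2 and 3 have their prerequisites met. 2 is listed earlier, so 2 next.
3 is the only step now ready → 3.
Next only 4 has its prerequisites met → 4.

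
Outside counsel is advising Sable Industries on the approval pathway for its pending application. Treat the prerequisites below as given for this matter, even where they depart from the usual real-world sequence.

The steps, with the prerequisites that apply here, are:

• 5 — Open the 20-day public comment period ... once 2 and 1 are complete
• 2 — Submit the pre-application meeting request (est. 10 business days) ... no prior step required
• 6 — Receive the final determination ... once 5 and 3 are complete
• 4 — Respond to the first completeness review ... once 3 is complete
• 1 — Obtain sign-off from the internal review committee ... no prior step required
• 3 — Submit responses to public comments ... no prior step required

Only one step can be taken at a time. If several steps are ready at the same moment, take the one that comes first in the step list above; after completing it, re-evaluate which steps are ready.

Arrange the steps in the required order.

2, 1 and 3 have no prerequisites; 2 is listed earlier, so 2 is first.
Ready: 1 and 3. 1 is listed earlier → 1.
5 and 3 are both available; 5 is listed earlier → 5.
That leaves 3 as the only ready step → 3.
Ready: 6 and 4. 6 is listed earlier → 6.
Next only 4 has its prerequisites met → 4.

2, 1, 5, 3, 6, 4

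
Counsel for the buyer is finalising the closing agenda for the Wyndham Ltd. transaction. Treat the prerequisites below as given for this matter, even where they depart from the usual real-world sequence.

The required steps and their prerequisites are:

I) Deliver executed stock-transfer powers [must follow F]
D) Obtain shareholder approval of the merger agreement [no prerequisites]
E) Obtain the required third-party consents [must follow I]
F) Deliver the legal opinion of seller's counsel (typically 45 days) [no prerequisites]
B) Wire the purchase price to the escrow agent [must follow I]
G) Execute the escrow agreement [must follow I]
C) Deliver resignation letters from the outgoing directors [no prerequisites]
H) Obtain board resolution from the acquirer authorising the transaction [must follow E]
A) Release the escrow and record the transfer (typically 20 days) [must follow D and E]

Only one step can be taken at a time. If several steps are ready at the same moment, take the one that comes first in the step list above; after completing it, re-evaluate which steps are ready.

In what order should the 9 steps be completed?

D, F and C have no prerequisites; D is listed earlier, so D is first.
Now F and C have their prerequisites met. F is listed earlier, so F next.
I and C are both available; I is listed earlier → I.
Now E, B, G and C have their prerequisites met. E is listed earlier, so E next.
Ready: B, G, C, H and A. B is listed earlier → B.
Ready: G, C, H and A. G is listed earlier → G.
Now C, H and A have their prerequisites met. C is listed earlier, so C next.
Now H and A have their prerequisites met. H is listed earlier, so H next.
Next only A has its prerequisites met → A.

D F I E B G C H A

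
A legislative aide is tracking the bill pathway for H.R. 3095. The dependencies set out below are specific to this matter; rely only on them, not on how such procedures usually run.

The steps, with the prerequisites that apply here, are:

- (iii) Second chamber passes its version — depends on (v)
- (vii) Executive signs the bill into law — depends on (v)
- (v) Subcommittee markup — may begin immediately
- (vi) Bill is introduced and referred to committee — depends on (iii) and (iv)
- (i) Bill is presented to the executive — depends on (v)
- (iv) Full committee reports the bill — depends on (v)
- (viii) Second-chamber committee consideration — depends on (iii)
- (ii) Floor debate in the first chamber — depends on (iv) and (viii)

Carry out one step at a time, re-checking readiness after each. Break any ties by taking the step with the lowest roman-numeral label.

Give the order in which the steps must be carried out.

(v) has no prerequisites → (v) first.
Now (i), (iii), (iv) and (vii) have their prerequisites met. (i) has the earlier label, so (i) next.
(iii), (iv) and (vii) are all available; (iii) has the earlier label → (iii).
(viii) now also ready, so the ready set is {(iv), (vii), (viii)}; (iv) has the earlier label → (iv).
(vi) now also ready, so the ready set is {(vi), (vii), (viii)}; (vi) has the earlier label → (vi).
Now (vii) and (viii) have their prerequisites met. (vii) has the earlier label, so (vii) next.
(viii) needed (iii), now all done → (viii).
(ii) needed (iv) and (viii), now all done → (ii).

(v), (i), (iii), (iv), (vi), (vii), (viii), (ii)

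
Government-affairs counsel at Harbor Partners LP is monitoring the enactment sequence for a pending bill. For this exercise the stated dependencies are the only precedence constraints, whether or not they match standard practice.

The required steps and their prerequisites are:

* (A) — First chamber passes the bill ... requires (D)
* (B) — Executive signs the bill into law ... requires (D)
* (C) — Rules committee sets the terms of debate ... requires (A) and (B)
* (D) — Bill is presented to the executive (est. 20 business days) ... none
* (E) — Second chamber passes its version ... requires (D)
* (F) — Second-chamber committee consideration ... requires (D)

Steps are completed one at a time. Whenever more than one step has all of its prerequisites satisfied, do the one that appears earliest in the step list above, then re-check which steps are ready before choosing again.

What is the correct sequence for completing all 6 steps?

(D), (A), (B), (C), (E), (F)

(D) is the only step with nothing outstanding, so it goes first.
Now (A), (B), (E) and (F) have their prerequisites met. (A) is listed earlier, so (A) next.
Now (B), (E) and (F) have their prerequisites met. (B) is listed earlier, so (B) next.
(C) now also ready, so the ready set is {(C), (E), (F)}; (C) is listed earlier → (C).
Ready: (E) and (F). (E) is listed earlier → (E).
That leaves (F) as the only ready step → (F).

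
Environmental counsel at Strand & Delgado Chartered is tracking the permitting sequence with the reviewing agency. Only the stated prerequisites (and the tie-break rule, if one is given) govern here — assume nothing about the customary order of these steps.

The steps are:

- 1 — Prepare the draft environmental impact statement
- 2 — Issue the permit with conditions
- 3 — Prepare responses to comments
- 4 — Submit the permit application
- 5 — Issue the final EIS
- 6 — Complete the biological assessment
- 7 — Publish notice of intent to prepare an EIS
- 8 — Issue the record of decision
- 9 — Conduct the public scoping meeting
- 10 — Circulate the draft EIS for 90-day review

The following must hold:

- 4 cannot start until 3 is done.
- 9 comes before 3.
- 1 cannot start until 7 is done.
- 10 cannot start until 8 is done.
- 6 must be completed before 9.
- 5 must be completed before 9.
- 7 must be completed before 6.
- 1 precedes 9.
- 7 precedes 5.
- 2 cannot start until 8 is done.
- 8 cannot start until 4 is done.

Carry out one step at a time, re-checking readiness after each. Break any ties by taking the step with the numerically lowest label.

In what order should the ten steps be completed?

7, 1, 5, 6, 9, 3, 4, 8, 2, 10

7 is the only step with nothing outstanding, so it goes first.
1, 5 and 6 are all available; 1 has the earlier label → 1.
5 and 6 are both available; 5 has the earlier label → 5.
That leaves 6 as the only ready step → 6.
Next only 9 has its prerequisites met → 9.
3 needed 9, now all done → 3.
4 is the only step now ready → 4.
That leaves 8 as the only ready step → 8.
2 and 10 are both available; 2 has the earlier label → 2.
10 needed 8, now all done → 10.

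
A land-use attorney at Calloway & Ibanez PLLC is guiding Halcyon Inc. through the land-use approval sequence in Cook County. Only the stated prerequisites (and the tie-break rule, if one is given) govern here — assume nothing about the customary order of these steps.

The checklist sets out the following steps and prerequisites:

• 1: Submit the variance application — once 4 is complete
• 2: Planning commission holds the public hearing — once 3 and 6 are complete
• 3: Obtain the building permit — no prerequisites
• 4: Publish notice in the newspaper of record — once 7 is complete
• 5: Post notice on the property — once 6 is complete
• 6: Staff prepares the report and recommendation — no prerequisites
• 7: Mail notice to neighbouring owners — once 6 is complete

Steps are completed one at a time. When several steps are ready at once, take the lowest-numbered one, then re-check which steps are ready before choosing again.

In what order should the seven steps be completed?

3 → 6 → 2 → 5 → 7 → 4 → 1

3 and 6 have no prerequisites; 3 has the earlier label, so 3 is first.
6 is the only step now ready → 6.
2, 5 and 7 are all available; 2 has the earlier label → 2.
Ready: 5 and 7. 5 has the earlier label → 5.
7 is the only step now ready → 7.
4 is the only step now ready → 4.
That leaves 1 as the only ready step → 1.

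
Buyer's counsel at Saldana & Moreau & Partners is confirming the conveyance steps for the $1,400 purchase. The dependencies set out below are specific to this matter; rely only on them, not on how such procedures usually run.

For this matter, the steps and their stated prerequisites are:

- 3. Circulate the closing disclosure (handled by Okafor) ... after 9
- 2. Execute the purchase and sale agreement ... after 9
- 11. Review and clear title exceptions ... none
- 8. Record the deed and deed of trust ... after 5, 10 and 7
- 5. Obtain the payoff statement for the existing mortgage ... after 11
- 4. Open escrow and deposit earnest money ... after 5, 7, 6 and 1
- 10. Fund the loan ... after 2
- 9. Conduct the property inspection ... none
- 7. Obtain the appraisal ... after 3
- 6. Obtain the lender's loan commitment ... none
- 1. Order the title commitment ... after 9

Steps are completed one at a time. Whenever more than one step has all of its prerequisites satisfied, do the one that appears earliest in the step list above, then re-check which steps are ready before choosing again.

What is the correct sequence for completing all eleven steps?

11 5 9 3 2 10 7 8 6 1 4

11, 9 and 6 have no prerequisites; 11 is listed earlier, so 11 is first.
5 now also ready, so the ready set is {5, 9, 6}; 5 is listed earlier → 5.
Ready: 9 and 6. 9 is listed earlier → 9.
3, 2, 6 and 1 are all available; 3 is listed earlier → 3.
2, 7, 6 and 1 are all available; 2 is listed earlier → 2.
10 now also ready, so the ready set is {10, 7, 6, 1}; 10 is listed earlier → 10.
Now 7, 6 and 1 have their prerequisites met. 7 is listed earlier, so 7 next.
8 now also ready, so the ready set is {8, 6, 1}; 8 is listed earlier → 8.
Ready: 6 and 1. 6 is listed earlier → 6.
1 is the only step now ready → 1.
4 is the only step now ready → 4.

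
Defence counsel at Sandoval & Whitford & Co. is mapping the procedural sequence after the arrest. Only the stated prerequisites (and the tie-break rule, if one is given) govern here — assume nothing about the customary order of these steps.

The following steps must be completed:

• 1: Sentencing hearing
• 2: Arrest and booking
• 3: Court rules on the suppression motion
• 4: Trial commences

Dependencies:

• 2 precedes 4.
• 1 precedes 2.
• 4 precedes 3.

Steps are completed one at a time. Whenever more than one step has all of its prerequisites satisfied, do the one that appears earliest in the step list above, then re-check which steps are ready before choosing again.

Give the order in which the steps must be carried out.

Only 1 has no prerequisites, so it is first.
2 needed 1, now all done → 2.
That leaves 4 as the only ready step → 4.
3 is the only step now ready → 3.

1 → 2 → 4 → 3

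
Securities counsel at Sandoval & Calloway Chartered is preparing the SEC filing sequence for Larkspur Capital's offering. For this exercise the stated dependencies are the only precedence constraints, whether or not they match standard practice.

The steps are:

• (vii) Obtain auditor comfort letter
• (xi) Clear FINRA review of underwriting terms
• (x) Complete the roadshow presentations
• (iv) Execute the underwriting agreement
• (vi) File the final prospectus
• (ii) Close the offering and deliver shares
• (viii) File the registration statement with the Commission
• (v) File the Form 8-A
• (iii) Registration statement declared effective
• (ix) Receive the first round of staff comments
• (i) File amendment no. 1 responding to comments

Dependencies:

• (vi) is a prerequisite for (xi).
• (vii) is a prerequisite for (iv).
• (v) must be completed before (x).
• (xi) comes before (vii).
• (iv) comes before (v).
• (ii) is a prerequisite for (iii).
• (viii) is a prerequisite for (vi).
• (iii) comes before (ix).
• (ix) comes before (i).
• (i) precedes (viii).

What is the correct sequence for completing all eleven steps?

(ii) has no prerequisites → (ii) first.
(iii) needed (ii), now all done → (iii).
(ix) needed (iii), now all done → (ix).
That leaves (i) as the only ready step → (i).
Next only (viii) has its prerequisites met → (viii).
(vi) needed (viii), now all done → (vi).
(xi) is the only step now ready → (xi).
(vii) is the only step now ready → (vii).
(iv) needed (vii), now all done → (iv).
Next only (v) has its prerequisites met → (v).
(x) is the only step now ready → (x).

(ii) → (iii) → (ix) → (i) → (viii) → (vi) → (xi) → (vii) → (iv) → (v) → (x)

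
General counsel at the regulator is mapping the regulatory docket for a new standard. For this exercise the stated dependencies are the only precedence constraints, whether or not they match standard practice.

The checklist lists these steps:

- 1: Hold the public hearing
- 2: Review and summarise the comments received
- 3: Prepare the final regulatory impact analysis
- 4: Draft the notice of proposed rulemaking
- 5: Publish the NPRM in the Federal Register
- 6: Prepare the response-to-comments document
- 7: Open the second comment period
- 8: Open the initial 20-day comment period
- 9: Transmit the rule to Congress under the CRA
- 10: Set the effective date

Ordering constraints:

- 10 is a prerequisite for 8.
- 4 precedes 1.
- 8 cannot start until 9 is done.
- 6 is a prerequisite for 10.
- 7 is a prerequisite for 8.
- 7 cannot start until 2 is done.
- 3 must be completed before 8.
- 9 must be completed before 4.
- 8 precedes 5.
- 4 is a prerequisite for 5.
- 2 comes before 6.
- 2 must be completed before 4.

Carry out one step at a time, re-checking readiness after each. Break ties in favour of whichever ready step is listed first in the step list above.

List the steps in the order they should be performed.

Nothing is required for 2, 3 and 9. 2 is listed earlier → 2 first.
3, 6, 7 and 9 are all available; 3 is listed earlier → 3.
Ready: 6, 7 and 9. 6 is listed earlier → 6.
Ready: 7, 9 and 10. 7 is listed earlier → 7.
Ready: 9 and 10. 9 is listed earlier → 9.
4 and 10 are both available; 4 is listed earlier → 4.
1 and 10 are both available; 1 is listed earlier → 1.
10 needed 6, now all done → 10.
8 needed 3, 7, 9 and 10, now all done → 8.
5 is the only step now ready → 5.

2, 3, 6, 7, 9, 4, 1, 10, 8, 5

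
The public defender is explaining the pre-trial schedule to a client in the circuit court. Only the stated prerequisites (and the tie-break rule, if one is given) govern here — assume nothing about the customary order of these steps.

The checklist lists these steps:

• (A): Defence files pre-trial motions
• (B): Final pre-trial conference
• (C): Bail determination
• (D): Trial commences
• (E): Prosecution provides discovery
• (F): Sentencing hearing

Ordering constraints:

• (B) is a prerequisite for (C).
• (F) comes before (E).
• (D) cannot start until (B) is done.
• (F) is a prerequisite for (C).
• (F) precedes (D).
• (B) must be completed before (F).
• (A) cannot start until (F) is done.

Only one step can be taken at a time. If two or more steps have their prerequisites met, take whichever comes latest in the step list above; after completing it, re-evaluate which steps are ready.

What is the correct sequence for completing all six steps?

(B) (F) (E) (D) (C) (A)

(B) is the only step with nothing outstanding, so it goes first.
Next only (F) has its prerequisites met → (F).
(E), (D), (C) and (A) are all available; (E) is listed later → (E).
(D), (C) and (A) are all available; (D) is listed later → (D).
Now (C) and (A) have their prerequisites met. (C) is listed later, so (C) next.
(A) is the only step now ready → (A).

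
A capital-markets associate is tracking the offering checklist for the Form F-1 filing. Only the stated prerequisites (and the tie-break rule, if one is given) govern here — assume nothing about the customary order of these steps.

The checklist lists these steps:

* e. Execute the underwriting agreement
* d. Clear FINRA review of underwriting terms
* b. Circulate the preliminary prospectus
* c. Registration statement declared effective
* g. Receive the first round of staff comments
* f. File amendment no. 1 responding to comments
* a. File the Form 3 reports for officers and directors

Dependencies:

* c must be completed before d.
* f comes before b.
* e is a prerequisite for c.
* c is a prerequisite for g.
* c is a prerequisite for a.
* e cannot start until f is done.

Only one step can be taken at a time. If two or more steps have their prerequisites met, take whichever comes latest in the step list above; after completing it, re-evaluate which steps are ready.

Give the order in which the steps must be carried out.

f, b, e, c, a, g, d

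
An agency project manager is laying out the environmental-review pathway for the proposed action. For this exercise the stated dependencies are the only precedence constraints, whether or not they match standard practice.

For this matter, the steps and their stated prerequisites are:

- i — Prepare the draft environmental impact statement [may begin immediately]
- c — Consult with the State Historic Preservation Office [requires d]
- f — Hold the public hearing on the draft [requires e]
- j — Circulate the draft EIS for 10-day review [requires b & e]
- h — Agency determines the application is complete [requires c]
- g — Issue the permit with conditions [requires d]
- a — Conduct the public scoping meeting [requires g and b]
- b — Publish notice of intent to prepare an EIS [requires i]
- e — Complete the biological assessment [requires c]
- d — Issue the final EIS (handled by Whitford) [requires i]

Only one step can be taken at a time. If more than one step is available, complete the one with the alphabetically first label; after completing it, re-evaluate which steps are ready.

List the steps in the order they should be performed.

i has no prerequisites → i first.
Ready: b and d. b has the earlier label → b.
That leaves d as the only ready step → d.
Ready: c and g. c has the earlier label → c.
Ready: e, g and h. e has the earlier label → e.
f and j now also ready, so the ready set is {f, g, h, j}; f has the earlier label → f.
Now g, h and j have their prerequisites met. g has the earlier label, so g next.
a now also ready, so the ready set is {a, h, j}; a has the earlier label → a.
h and j are both available; h has the earlier label → h.
j needed b and e, now all done → j.

i, b, d, c, e, f, g, a, h, j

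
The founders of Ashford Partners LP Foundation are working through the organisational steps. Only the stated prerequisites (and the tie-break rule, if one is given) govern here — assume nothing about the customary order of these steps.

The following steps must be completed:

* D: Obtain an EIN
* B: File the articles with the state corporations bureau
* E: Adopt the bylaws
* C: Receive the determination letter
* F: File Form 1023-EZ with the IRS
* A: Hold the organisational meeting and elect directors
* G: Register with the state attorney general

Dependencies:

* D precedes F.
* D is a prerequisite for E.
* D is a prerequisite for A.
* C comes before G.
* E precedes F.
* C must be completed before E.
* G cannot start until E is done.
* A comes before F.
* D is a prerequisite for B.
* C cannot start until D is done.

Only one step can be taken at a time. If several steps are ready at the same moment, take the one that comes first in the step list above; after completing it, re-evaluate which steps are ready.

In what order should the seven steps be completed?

D is the only step with nothing outstanding, so it goes first.
B, C and A are all available; B is listed earlier → B.
Ready: C and A. C is listed earlier → C.
E now also ready, so the ready set is {E, A}; E is listed earlier → E.
Ready: A and G. A is listed earlier → A.
Now F and G have their prerequisites met. F is listed earlier, so F next.
That leaves G as the only ready step → G.

D, B, C, E, A, F, G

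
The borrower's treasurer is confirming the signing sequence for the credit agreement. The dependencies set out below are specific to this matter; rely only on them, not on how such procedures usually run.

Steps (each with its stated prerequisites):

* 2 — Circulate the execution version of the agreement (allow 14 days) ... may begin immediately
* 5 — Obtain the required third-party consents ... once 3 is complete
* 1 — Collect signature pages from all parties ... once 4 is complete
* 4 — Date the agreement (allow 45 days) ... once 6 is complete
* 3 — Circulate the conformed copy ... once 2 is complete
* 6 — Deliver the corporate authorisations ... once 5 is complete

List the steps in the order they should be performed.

Only 2 has no prerequisites, so it is first.
3 needed 2, now all done → 3.
Next only 5 has its prerequisites met → 5.
That leaves 6 as the only ready step → 6.
4 is the only step now ready → 4.
1 needed 4, now all done → 1.

2 3 5 6 4 1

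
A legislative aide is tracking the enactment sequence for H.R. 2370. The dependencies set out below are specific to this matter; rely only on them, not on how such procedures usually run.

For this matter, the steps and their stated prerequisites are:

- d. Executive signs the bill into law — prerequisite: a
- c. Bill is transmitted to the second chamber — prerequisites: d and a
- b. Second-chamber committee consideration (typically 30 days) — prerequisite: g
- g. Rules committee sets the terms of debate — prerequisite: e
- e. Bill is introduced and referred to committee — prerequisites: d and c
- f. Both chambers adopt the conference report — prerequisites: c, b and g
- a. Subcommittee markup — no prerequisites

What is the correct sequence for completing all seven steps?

a, d, c, e, g, b, f

a is the only step with nothing outstanding, so it goes first.
d is the only step now ready → d.
c needed d and a, now all done → c.
e needed d and c, now all done → e.
g needed e, now all done → g.
b is the only step now ready → b.
Next only f has its prerequisites met → f.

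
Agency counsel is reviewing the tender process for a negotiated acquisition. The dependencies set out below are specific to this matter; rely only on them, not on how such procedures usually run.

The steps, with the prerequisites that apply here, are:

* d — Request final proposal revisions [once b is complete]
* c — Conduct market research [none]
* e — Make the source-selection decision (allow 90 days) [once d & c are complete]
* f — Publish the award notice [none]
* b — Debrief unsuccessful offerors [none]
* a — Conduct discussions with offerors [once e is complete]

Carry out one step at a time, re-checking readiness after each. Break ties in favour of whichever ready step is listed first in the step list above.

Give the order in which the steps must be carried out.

c, f and b have no prerequisites; c is listed earlier, so c is first.
Ready: f and b. f is listed earlier → f.
b is the only step now ready → b.
d is the only step now ready → d.
Next only e has its prerequisites met → e.
a needed e, now all done → a.

c, f, b, d, e, a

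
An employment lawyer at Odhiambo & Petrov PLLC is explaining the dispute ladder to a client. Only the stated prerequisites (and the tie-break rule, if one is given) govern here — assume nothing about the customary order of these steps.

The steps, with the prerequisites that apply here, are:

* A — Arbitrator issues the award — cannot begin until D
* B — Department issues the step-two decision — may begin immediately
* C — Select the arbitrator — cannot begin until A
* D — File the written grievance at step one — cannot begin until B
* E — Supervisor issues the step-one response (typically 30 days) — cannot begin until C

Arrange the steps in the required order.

B D A C E

B has no prerequisites → B first.
D is the only step now ready → D.
Next only A has its prerequisites met → A.
Next only C has its prerequisites met → C.
E needed C, now all done → E.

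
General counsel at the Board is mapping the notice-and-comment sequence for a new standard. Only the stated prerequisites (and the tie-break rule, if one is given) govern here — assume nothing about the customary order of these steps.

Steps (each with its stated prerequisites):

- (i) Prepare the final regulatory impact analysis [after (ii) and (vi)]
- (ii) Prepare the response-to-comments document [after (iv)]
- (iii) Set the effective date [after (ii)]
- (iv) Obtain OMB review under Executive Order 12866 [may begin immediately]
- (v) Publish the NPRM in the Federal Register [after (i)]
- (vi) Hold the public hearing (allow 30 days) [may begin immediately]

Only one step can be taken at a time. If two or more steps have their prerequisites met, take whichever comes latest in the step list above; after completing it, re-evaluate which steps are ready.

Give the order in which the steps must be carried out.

Nothing is required for (vi) and (iv). (vi) is listed later → (vi) first.
(iv) is the only step now ready → (iv).
(ii) is the only step now ready → (ii).
Now (iii) and (i) have their prerequisites met. (iii) is listed later, so (iii) next.
(i) is the only step now ready → (i).
(v) needed (i), now all done → (v).

(vi), (iv), (ii), (iii), (i), (v)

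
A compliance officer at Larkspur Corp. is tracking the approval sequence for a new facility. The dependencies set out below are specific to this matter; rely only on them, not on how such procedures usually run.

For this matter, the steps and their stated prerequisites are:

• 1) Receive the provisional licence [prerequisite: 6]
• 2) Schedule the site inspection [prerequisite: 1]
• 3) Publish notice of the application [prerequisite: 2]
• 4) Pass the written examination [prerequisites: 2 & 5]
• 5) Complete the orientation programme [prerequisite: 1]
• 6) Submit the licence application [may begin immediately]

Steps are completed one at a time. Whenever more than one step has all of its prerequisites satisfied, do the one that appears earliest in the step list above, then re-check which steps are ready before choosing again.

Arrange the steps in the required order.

6 has no prerequisites → 6 first.
1 needed 6, now all done → 1.
Now 2 and 5 have their prerequisites met. 2 is listed earlier, so 2 next.
3 now also ready, so the ready set is {3, 5}; 3 is listed earlier → 3.
Next only 5 has its prerequisites met → 5.
4 needed 2 and 5, now all done → 4.

6 1 2 3 5 4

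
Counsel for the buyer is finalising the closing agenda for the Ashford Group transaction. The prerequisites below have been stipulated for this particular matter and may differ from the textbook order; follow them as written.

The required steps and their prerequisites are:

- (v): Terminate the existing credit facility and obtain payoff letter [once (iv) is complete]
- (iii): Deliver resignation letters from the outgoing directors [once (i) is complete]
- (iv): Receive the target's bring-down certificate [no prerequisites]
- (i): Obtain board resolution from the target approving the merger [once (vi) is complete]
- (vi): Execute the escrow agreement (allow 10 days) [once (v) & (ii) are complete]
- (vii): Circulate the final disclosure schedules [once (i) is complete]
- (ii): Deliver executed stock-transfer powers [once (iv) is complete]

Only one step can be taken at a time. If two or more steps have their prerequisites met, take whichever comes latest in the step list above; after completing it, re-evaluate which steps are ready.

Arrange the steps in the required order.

(iv) is the only step with nothing outstanding, so it goes first.
Now (ii) and (v) have their prerequisites met. (ii) is listed later, so (ii) next.
That leaves (v) as the only ready step → (v).
Next only (vi) has its prerequisites met → (vi).
(i) needed (vi), now all done → (i).
Ready: (vii) and (iii). (vii) is listed later → (vii).
(iii) is the only step now ready → (iii).

(iv) (ii) (v) (vi) (i) (vii) (iii)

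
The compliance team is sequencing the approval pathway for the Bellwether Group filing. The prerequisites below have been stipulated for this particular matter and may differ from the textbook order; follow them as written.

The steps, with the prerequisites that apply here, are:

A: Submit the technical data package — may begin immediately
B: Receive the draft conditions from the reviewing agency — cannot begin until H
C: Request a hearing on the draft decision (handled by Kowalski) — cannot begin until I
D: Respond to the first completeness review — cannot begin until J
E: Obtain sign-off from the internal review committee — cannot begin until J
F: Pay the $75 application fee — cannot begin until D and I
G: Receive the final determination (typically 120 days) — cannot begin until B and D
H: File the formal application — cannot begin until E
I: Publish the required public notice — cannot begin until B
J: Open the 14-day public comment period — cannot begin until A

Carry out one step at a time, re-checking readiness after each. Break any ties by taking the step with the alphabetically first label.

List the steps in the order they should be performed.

A is the only step with nothing outstanding, so it goes first.
J needed A, now all done → J.
Now D and E have their prerequisites met. D has the earlier label, so D next.
E needed J, now all done → E.
Next only H has its prerequisites met → H.
B is the only step now ready → B.
G and I are both available; G has the earlier label → G.
I needed B, now all done → I.
C and F are both available; C has the earlier label → C.
F is the only step now ready → F.

A → J → D → E → H → B → G → I → C → F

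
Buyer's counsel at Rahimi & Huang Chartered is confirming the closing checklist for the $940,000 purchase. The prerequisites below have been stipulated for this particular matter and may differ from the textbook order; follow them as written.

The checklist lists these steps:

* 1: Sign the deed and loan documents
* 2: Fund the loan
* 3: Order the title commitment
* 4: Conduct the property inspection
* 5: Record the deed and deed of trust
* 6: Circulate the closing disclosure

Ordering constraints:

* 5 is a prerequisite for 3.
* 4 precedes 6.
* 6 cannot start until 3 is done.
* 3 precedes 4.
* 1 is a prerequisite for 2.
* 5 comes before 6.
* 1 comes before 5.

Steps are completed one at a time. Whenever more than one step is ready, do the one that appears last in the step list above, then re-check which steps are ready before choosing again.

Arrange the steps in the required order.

1, 5, 3, 4, 6, 2

1 has no prerequisites → 1 first.
Now 5 and 2 have their prerequisites met. 5 is listed later, so 5 next.
3 now also ready, so the ready set is {3, 2}; 3 is listed later → 3.
4 now also ready, so the ready set is {4, 2}; 4 is listed later → 4.
6 and 2 are both available; 6 is listed later → 6.
2 is the only step now ready → 2.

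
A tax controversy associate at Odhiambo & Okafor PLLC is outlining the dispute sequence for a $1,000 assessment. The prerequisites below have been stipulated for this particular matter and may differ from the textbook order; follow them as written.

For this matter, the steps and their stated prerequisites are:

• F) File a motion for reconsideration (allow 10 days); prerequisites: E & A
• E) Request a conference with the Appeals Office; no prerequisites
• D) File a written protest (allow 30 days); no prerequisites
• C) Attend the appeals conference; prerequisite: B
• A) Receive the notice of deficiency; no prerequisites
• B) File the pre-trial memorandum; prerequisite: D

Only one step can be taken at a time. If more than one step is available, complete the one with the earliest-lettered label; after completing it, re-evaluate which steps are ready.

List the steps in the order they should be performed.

A, D, B, C, E, F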